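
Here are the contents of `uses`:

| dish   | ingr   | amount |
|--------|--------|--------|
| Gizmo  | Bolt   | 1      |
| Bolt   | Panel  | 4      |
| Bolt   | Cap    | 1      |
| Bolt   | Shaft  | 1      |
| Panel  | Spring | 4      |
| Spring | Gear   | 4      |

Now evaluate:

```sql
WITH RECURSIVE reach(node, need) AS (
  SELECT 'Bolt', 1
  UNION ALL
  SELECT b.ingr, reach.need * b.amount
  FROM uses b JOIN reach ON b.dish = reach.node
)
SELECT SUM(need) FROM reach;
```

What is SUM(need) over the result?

Base: (Bolt, need=1).
Iteration 1: components of {Bolt} -> Cap = 1*1 = 1, Panel = 1*4 = 4, Shaft = 1*1 = 1.
Iteration 2: components of {Cap,Panel,Shaft} -> Spring = 4*4 = 16.
Iteration 3: components of {Spring} -> Gear = 16*4 = 64.
Iteration 4: no further components; recursion stops.
SUM(need) = 1 + 4 + 1 + 1 + 16 + 64 = 87.

87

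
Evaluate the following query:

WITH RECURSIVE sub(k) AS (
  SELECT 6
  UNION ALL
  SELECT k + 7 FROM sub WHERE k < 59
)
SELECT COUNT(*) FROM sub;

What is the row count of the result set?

9

Base: k=6.
Iteration 1: 6 < 59 holds -> k = 6 + 7 = 13.
Iteration 2: 13 < 59 holds -> k = 13 + 7 = 20.
Iteration 3: 20 < 59 holds -> k = 20 + 7 = 27.
Iteration 4: 27 < 59 holds -> k = 27 + 7 = 34.
Iteration 5: 34 < 59 holds -> k = 34 + 7 = 41.
Iteration 6: 41 < 59 holds -> k = 41 + 7 = 48.
Iteration 7: 48 < 59 holds -> k = 48 + 7 = 55.
Iteration 8: 55 < 59 holds -> k = 55 + 7 = 62.
Iteration 9: 62 < 59 fails; recursion stops.
Total rows emitted: 9.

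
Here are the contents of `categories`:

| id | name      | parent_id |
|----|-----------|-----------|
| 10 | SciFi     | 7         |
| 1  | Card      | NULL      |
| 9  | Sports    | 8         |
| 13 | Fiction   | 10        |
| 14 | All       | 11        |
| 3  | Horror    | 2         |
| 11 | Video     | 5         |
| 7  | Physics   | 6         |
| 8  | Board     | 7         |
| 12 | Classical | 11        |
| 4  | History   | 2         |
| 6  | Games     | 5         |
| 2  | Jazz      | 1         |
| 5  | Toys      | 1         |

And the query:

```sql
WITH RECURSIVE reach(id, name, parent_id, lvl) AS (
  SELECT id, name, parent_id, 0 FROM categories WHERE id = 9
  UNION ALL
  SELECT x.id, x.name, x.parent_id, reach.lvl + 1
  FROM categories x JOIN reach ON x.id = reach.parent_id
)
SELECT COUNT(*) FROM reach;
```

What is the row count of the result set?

6

Base: id=9 (Sports), parent_id=8, lvl 0.
Iteration 1: join on id=8 -> Board (id 8, parent_id=7, lvl 1).
Iteration 2: join on id=7 -> Physics (id 7, parent_id=6, lvl 2).
Iteration 3: join on id=6 -> Games (id 6, parent_id=5, lvl 3).
Iteration 4: join on id=5 -> Toys (id 5, parent_id=1, lvl 4).
Iteration 5: join on id=1 -> Card (id 1, parent_id=NULL, lvl 5).
Iteration 6: parent_id is NULL; no match; recursion stops.
Total rows emitted: 6.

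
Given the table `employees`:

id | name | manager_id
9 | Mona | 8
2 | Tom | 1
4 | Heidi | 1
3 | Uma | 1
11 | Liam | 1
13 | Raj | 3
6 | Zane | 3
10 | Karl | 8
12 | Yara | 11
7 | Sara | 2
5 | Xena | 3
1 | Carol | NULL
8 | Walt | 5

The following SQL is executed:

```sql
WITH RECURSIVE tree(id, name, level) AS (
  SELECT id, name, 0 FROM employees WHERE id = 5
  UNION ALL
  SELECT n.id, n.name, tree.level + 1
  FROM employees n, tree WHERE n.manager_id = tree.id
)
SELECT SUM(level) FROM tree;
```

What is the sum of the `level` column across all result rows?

Base: id=5 (Xena) at level 0.
Iteration 1: rows with manager_id in {5} -> Walt (id 8, level 1).
Iteration 2: rows with manager_id in {8} -> Mona (id 9, level 2), Karl (id 10, level 2).
Iteration 3: no rows with manager_id in {9,10}; recursion stops.
SUM(level) = 0 + 1 + 2 + 2 = 5.

5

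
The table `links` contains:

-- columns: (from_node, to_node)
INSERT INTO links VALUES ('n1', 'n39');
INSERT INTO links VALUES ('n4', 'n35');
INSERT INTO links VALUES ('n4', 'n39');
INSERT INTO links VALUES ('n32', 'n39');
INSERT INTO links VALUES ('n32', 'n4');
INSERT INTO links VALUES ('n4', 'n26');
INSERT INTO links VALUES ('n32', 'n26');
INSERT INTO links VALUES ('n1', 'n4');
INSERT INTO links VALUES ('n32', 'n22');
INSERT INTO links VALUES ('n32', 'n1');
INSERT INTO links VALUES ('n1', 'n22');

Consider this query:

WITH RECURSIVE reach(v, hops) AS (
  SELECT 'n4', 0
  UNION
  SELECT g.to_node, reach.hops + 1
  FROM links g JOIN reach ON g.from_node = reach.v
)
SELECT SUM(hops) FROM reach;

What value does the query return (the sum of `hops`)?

Base: (n4, hops=0).
Iteration 1: edges from {n4} -> (n26, hops=1), (n35, hops=1), (n39, hops=1).
Iteration 2: no outgoing edges from {n26,n35,n39}; recursion stops.
SUM(hops) = 0 + 1 + 1 + 1 = 3.

3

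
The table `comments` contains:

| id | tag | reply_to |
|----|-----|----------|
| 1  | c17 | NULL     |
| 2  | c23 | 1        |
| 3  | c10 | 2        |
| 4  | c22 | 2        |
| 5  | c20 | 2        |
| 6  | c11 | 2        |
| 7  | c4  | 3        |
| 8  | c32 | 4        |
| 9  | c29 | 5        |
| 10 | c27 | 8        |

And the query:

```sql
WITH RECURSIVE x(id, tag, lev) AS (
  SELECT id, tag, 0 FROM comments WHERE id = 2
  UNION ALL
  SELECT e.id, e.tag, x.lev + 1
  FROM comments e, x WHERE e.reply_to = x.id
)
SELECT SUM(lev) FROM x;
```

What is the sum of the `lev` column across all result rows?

13

Base: id=2 (c23) at lev 0.
Iteration 1: rows with reply_to in {2} -> c10 (id 3, lev 1), c22 (id 4, lev 1), c20 (id 5, lev 1), c11 (id 6, lev 1).
Iteration 2: rows with reply_to in {3,4,5,6} -> c4 (id 7, lev 2), c32 (id 8, lev 2), c29 (id 9, lev 2).
Iteration 3: rows with reply_to in {7,8,9} -> c27 (id 10, lev 3).
Iteration 4: no rows with reply_to in {10}; recursion stops.
SUM(lev) = 0 + 1 + 1 + 1 + 1 + 2 + 2 + 2 + 3 = 13.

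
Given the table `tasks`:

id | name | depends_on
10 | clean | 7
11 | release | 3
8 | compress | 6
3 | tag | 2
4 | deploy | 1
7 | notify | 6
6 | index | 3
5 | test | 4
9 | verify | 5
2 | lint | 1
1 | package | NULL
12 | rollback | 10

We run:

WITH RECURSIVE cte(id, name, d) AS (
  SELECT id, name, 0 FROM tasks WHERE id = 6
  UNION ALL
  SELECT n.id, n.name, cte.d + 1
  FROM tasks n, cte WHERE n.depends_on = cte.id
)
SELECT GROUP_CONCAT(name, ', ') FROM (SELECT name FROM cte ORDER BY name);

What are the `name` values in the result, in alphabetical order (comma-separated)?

clean, compress, index, notify, rollback

Base: id=6 (index) at d 0.
Iteration 1: rows with depends_on in {6} -> notify (id 7, d 1), compress (id 8, d 1).
Iteration 2: rows with depends_on in {7,8} -> clean (id 10, d 2).
Iteration 3: rows with depends_on in {10} -> rollback (id 12, d 3).
Iteration 4: no rows with depends_on in {12}; recursion stops.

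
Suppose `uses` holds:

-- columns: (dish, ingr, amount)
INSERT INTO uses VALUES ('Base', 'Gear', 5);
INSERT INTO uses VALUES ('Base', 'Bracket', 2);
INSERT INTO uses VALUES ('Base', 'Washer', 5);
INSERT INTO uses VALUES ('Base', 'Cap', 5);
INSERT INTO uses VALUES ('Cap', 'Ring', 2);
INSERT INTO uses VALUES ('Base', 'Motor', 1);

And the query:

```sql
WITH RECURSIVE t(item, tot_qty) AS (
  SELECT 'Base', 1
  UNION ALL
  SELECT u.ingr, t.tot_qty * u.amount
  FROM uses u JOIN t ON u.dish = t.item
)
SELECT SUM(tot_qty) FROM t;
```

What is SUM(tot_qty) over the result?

29

Base: (Base, tot_qty=1).
Iteration 1: components of {Base} -> Bracket = 1*2 = 2, Cap = 1*5 = 5, Gear = 1*5 = 5, Motor = 1*1 = 1, Washer = 1*5 = 5.
Iteration 2: components of {Bracket,Cap,Gear,Motor,Washer} -> Ring = 5*2 = 10.
Iteration 3: no further components; recursion stops.
SUM(tot_qty) = 1 + 5 + 2 + 5 + 5 + 1 + 10 = 29.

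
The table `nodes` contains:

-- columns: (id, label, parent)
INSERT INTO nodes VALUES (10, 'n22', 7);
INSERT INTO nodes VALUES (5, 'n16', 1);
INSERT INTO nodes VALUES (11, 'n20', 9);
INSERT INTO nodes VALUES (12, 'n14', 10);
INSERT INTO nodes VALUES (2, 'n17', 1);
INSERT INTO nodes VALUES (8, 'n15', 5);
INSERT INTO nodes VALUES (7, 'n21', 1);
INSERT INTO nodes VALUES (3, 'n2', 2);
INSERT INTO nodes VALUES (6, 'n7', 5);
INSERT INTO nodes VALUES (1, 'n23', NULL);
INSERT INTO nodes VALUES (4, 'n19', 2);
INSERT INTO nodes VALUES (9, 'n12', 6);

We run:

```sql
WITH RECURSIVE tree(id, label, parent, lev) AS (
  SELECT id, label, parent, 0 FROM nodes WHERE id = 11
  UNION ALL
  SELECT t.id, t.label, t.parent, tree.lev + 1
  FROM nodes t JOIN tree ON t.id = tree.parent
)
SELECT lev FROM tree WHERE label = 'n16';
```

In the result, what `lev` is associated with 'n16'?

Base: id=11 (n20), parent=9, lev 0.
Iteration 1: join on id=9 -> n12 (id 9, parent=6, lev 1).
Iteration 2: join on id=6 -> n7 (id 6, parent=5, lev 2).
Iteration 3: join on id=5 -> n16 (id 5, parent=1, lev 3).
Iteration 4: join on id=1 -> n23 (id 1, parent=NULL, lev 4).
Iteration 5: parent is NULL; no match; recursion stops.

3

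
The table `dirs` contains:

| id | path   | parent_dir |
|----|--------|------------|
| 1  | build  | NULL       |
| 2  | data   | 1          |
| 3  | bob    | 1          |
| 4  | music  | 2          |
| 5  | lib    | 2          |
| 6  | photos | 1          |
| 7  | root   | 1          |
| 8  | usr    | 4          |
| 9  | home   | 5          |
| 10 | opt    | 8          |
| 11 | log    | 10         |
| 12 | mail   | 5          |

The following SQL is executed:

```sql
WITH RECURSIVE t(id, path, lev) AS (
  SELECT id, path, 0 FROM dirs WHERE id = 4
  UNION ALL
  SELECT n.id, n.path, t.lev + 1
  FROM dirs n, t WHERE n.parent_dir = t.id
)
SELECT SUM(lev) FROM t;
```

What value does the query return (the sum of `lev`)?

6

Base: id=4 (music) at lev 0.
Iteration 1: rows with parent_dir in {4} -> usr (id 8, lev 1).
Iteration 2: rows with parent_dir in {8} -> opt (id 10, lev 2).
Iteration 3: rows with parent_dir in {10} -> log (id 11, lev 3).
Iteration 4: no rows with parent_dir in {11}; recursion stops.
SUM(lev) = 0 + 1 + 2 + 3 = 6.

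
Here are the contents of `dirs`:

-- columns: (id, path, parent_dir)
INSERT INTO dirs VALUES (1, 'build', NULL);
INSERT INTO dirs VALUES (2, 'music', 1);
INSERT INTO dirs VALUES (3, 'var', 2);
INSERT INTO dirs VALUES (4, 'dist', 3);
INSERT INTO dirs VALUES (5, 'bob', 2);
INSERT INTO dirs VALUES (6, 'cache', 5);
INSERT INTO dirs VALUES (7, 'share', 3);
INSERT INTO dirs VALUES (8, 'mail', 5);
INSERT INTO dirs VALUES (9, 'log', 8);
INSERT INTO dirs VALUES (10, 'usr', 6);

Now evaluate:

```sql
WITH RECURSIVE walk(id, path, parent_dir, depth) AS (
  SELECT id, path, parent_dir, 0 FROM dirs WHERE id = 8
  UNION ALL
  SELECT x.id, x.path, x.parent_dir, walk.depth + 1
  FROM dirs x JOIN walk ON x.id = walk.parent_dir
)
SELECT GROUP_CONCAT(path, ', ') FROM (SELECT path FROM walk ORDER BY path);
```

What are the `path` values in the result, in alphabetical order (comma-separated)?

bob, build, mail, music

Base: id=8 (mail), parent_dir=5, depth 0.
Iteration 1: join on id=5 -> bob (id 5, parent_dir=2, depth 1).
Iteration 2: join on id=2 -> music (id 2, parent_dir=1, depth 2).
Iteration 3: join on id=1 -> build (id 1, parent_dir=NULL, depth 3).
Iteration 4: parent_dir is NULL; no match; recursion stops.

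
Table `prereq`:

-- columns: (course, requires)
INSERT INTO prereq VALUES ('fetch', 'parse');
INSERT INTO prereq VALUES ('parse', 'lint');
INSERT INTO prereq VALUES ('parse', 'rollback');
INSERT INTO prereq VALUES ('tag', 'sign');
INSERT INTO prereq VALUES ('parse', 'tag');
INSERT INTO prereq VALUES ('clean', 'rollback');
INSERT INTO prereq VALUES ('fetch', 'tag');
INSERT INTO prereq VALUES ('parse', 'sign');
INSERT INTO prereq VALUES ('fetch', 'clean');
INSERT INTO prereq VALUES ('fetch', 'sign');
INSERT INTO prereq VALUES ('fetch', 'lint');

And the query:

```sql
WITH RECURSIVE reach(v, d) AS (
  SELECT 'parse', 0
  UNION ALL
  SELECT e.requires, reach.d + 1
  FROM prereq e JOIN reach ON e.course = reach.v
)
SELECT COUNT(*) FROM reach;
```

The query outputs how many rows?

6

Base: (parse, d=0).
Iteration 1: edges from {parse} -> (lint, d=1), (rollback, d=1), (sign, d=1), (tag, d=1).
Iteration 2: edges from {lint,rollback,sign,tag} -> (sign, d=2).
Iteration 3: no outgoing edges from {sign}; recursion stops.
Total rows emitted: 6.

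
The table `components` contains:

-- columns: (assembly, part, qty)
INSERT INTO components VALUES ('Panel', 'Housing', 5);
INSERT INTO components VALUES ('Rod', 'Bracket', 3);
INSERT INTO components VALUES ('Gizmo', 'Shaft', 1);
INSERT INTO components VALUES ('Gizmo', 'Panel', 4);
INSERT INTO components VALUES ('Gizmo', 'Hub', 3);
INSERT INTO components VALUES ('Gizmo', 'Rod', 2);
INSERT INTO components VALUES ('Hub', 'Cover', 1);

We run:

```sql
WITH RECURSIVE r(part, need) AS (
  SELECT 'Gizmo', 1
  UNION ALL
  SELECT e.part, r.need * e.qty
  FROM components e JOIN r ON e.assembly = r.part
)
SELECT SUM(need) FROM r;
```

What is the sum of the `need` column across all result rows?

Base: (Gizmo, need=1).
Iteration 1: components of {Gizmo} -> Hub = 1*3 = 3, Panel = 1*4 = 4, Rod = 1*2 = 2, Shaft = 1*1 = 1.
Iteration 2: components of {Hub,Panel,Rod,Shaft} -> Bracket = 2*3 = 6, Cover = 3*1 = 3, Housing = 4*5 = 20.
Iteration 3: no further components; recursion stops.
SUM(need) = 1 + 1 + 2 + 4 + 3 + 6 + 20 + 3 = 40.

40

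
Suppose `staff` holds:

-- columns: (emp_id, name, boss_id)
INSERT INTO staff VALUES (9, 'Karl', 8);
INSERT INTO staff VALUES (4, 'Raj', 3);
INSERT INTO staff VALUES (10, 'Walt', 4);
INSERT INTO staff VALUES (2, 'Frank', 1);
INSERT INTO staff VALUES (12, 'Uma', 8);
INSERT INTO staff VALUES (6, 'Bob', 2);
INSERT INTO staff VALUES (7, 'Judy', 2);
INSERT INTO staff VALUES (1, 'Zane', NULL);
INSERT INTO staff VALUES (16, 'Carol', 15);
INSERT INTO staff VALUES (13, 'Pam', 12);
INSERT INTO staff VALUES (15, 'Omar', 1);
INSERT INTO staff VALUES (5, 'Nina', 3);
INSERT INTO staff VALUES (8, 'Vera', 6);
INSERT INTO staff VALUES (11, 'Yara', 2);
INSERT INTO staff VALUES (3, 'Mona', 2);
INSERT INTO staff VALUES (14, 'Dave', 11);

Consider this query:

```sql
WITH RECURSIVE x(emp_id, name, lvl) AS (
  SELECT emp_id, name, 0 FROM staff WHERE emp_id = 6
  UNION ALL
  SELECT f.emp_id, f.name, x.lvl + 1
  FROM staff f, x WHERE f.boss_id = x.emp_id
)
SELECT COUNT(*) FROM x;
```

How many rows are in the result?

Base: emp_id=6 (Bob) at lvl 0.
Iteration 1: rows with boss_id in {6} -> Vera (id 8, lvl 1).
Iteration 2: rows with boss_id in {8} -> Karl (id 9, lvl 2), Uma (id 12, lvl 2).
Iteration 3: rows with boss_id in {9,12} -> Pam (id 13, lvl 3).
Iteration 4: no rows with boss_id in {13}; recursion stops.
Total rows emitted: 5.

5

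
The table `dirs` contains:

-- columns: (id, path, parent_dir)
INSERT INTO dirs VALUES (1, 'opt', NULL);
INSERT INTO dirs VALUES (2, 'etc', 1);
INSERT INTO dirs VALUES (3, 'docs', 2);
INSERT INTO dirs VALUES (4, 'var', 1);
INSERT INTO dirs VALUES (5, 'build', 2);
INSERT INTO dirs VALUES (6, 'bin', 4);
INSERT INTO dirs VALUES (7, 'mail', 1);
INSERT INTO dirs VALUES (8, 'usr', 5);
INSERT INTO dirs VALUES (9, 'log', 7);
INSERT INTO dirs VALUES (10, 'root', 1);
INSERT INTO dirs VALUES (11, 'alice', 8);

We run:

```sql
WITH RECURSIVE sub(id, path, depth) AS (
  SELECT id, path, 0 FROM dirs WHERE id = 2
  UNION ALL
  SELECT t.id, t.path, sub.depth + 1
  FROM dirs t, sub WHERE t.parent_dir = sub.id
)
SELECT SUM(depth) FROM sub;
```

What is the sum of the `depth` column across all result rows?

Base: id=2 (etc) at depth 0.
Iteration 1: rows with parent_dir in {2} -> docs (id 3, depth 1), build (id 5, depth 1).
Iteration 2: rows with parent_dir in {3,5} -> usr (id 8, depth 2).
Iteration 3: rows with parent_dir in {8} -> alice (id 11, depth 3).
Iteration 4: no rows with parent_dir in {11}; recursion stops.
SUM(depth) = 0 + 1 + 1 + 2 + 3 = 7.

7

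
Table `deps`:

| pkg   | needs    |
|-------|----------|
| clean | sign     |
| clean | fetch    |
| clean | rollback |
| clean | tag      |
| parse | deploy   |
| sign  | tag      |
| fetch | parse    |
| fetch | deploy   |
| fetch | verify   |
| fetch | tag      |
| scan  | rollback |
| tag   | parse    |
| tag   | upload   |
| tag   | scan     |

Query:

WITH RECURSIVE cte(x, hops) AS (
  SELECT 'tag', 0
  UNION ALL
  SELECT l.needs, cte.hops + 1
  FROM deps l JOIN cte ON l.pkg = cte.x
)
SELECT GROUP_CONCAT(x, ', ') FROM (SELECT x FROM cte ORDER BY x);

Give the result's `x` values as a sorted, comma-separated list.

Base: (tag, hops=0).
Iteration 1: edges from {tag} -> (parse, hops=1), (scan, hops=1), (upload, hops=1).
Iteration 2: edges from {parse,scan,upload} -> (deploy, hops=2), (rollback, hops=2).
Iteration 3: no outgoing edges from {deploy,rollback}; recursion stops.

deploy, parse, rollback, scan, tag, upload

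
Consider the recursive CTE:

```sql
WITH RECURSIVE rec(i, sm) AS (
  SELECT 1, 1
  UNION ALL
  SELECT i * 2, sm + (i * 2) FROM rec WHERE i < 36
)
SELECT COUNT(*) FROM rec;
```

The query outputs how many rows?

7

Base: i=1, sm=1.
Iteration 1: 1 < 36 holds -> i = 1 * 2 = 2, sm = 1 + 2 = 3.
Iteration 2: 2 < 36 holds -> i = 2 * 2 = 4, sm = 3 + 4 = 7.
Iteration 3: 4 < 36 holds -> i = 4 * 2 = 8, sm = 7 + 8 = 15.
Iteration 4: 8 < 36 holds -> i = 8 * 2 = 16, sm = 15 + 16 = 31.
Iteration 5: 16 < 36 holds -> i = 16 * 2 = 32, sm = 31 + 32 = 63.
Iteration 6: 32 < 36 holds -> i = 32 * 2 = 64, sm = 63 + 64 = 127.
Iteration 7: 64 < 36 fails; recursion stops.
Total rows emitted: 7.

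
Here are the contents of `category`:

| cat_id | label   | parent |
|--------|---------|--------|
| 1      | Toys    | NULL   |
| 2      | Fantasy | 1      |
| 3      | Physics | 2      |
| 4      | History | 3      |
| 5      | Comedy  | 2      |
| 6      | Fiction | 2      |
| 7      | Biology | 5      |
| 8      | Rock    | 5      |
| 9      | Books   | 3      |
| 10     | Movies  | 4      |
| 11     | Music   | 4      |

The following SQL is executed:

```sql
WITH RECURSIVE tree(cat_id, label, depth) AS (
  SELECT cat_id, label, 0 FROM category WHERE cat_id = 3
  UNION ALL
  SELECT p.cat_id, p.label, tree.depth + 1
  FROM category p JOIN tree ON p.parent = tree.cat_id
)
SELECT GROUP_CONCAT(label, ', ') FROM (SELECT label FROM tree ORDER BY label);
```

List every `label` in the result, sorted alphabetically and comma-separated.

Books, History, Movies, Music, Physics

Base: cat_id=3 (Physics) at depth 0.
Iteration 1: rows with parent in {3} -> History (id 4, depth 1), Books (id 9, depth 1).
Iteration 2: rows with parent in {4,9} -> Movies (id 10, depth 2), Music (id 11, depth 2).
Iteration 3: no rows with parent in {10,11}; recursion stops.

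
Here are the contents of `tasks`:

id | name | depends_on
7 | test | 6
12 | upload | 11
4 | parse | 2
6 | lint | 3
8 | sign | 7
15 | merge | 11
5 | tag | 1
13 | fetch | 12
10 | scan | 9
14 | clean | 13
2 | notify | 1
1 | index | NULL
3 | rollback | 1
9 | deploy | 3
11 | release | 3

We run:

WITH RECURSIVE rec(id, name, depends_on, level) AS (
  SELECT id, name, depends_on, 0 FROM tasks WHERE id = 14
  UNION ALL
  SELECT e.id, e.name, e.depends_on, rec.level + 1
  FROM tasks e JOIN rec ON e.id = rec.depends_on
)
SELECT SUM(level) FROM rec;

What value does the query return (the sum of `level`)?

15

Base: id=14 (clean), depends_on=13, level 0.
Iteration 1: join on id=13 -> fetch (id 13, depends_on=12, level 1).
Iteration 2: join on id=12 -> upload (id 12, depends_on=11, level 2).
Iteration 3: join on id=11 -> release (id 11, depends_on=3, level 3).
Iteration 4: join on id=3 -> rollback (id 3, depends_on=1, level 4).
Iteration 5: join on id=1 -> index (id 1, depends_on=NULL, level 5).
Iteration 6: depends_on is NULL; no match; recursion stops.
SUM(level) = 0 + 1 + 2 + 3 + 4 + 5 = 15.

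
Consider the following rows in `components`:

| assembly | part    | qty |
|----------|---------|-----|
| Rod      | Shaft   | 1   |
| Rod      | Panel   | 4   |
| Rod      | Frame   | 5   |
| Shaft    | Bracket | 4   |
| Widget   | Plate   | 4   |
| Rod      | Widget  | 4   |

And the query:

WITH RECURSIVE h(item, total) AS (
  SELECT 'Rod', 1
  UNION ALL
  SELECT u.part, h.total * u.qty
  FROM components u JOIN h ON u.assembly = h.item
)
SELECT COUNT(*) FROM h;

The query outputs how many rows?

7

Base: (Rod, total=1).
Iteration 1: components of {Rod} -> Frame = 1*5 = 5, Panel = 1*4 = 4, Shaft = 1*1 = 1, Widget = 1*4 = 4.
Iteration 2: components of {Frame,Panel,Shaft,Widget} -> Bracket = 1*4 = 4, Plate = 4*4 = 16.
Iteration 3: no further components; recursion stops.
Total rows emitted: 7.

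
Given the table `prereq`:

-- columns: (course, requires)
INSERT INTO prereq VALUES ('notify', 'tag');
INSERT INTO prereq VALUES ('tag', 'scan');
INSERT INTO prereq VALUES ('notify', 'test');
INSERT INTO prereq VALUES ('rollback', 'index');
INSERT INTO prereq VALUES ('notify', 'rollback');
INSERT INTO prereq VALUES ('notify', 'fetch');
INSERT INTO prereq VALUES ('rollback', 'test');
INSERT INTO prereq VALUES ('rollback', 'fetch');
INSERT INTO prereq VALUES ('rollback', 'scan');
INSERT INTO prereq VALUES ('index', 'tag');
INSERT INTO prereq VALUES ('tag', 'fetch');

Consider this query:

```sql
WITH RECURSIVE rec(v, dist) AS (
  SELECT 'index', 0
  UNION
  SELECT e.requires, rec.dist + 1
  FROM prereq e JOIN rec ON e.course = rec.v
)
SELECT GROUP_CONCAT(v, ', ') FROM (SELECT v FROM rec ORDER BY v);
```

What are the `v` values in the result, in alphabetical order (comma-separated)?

Base: (index, dist=0).
Iteration 1: edges from {index} -> (tag, dist=1).
Iteration 2: edges from {tag} -> (fetch, dist=2), (scan, dist=2).
Iteration 3: no outgoing edges from {fetch,scan}; recursion stops.

fetch, index, scan, tag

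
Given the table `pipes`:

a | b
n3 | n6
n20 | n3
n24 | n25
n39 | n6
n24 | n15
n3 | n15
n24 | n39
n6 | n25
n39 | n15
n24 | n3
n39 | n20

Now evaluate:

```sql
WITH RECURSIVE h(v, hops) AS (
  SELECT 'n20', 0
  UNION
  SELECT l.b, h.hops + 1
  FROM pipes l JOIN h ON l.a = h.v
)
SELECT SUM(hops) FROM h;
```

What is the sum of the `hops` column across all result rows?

8

Base: (n20, hops=0).
Iteration 1: edges from {n20} -> (n3, hops=1).
Iteration 2: edges from {n3} -> (n15, hops=2), (n6, hops=2).
Iteration 3: edges from {n15,n6} -> (n25, hops=3).
Iteration 4: no outgoing edges from {n25}; recursion stops.
SUM(hops) = 0 + 1 + 2 + 2 + 3 = 8.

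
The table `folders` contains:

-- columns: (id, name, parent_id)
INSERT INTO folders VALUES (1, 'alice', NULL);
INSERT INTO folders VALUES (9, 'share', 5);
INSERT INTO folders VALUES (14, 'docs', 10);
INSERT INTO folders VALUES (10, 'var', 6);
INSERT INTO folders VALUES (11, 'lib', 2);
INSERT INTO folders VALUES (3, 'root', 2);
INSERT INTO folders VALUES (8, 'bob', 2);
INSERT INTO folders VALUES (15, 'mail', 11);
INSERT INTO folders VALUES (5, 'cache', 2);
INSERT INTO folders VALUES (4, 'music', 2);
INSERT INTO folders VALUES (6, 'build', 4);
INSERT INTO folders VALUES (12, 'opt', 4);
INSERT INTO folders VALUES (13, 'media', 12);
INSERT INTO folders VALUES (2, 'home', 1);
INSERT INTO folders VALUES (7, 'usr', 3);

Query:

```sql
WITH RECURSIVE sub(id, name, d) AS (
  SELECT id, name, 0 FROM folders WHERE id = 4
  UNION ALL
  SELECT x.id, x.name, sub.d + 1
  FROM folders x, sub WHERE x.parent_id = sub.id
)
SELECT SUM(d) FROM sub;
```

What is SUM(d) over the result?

Base: id=4 (music) at d 0.
Iteration 1: rows with parent_id in {4} -> build (id 6, d 1), opt (id 12, d 1).
Iteration 2: rows with parent_id in {6,12} -> var (id 10, d 2), media (id 13, d 2).
Iteration 3: rows with parent_id in {10,13} -> docs (id 14, d 3).
Iteration 4: no rows with parent_id in {14}; recursion stops.
SUM(d) = 0 + 1 + 1 + 2 + 2 + 3 = 9.

9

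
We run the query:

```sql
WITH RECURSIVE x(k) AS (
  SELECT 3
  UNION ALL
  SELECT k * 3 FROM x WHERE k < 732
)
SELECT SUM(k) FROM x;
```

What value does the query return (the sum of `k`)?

3279

Base: k=3.
Iteration 1: 3 < 732 holds -> k = 3 * 3 = 9.
Iteration 2: 9 < 732 holds -> k = 9 * 3 = 27.
Iteration 3: 27 < 732 holds -> k = 27 * 3 = 81.
Iteration 4: 81 < 732 holds -> k = 81 * 3 = 243.
Iteration 5: 243 < 732 holds -> k = 243 * 3 = 729.
Iteration 6: 729 < 732 holds -> k = 729 * 3 = 2187.
Iteration 7: 2187 < 732 fails; recursion stops.
SUM(k) = 3 + 9 + 27 + 81 + 243 + 729 + 2187 = 3279.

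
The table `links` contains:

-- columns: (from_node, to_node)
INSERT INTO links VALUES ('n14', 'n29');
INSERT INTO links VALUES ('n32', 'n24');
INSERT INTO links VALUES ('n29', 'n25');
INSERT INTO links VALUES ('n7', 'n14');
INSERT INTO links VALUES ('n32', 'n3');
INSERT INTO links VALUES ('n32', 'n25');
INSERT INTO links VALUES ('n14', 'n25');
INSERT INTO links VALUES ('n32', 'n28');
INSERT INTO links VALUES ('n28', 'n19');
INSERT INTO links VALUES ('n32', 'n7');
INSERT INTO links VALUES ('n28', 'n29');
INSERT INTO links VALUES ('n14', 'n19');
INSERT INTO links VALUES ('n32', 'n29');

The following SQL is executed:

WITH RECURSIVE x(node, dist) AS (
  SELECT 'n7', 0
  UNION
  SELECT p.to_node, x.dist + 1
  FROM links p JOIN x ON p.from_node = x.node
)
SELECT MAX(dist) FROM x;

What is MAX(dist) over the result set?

3

Base: (n7, dist=0).
Iteration 1: edges from {n7} -> (n14, dist=1).
Iteration 2: edges from {n14} -> (n19, dist=2), (n25, dist=2), (n29, dist=2).
Iteration 3: edges from {n19,n25,n29} -> (n25, dist=3).
Iteration 4: no outgoing edges from {n25}; recursion stops.
dist values: 0, 1, 2, 2, 2, 3; the maximum is 3.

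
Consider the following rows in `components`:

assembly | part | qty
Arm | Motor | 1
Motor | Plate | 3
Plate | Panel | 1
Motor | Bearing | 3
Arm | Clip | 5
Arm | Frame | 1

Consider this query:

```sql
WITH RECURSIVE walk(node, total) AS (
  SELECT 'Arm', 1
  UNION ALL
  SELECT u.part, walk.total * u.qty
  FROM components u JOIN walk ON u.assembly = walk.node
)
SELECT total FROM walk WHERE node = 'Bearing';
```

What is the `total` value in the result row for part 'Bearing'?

Base: (Arm, total=1).
Iteration 1: components of {Arm} -> Clip = 1*5 = 5, Frame = 1*1 = 1, Motor = 1*1 = 1.
Iteration 2: components of {Clip,Frame,Motor} -> Bearing = 1*3 = 3, Plate = 1*3 = 3.
Iteration 3: components of {Bearing,Plate} -> Panel = 3*1 = 3.
Iteration 4: no further components; recursion stops.

3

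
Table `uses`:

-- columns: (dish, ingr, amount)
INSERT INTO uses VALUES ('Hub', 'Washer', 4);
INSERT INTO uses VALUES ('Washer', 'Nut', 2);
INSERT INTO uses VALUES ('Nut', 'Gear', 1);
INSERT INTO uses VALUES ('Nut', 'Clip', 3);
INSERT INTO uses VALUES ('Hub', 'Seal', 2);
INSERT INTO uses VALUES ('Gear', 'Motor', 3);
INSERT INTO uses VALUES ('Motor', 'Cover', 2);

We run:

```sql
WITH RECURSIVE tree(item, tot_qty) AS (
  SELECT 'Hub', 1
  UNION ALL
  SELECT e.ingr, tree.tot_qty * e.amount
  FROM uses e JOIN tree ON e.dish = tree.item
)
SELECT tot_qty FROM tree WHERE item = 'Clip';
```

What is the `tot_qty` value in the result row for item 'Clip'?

Base: (Hub, tot_qty=1).
Iteration 1: components of {Hub} -> Seal = 1*2 = 2, Washer = 1*4 = 4.
Iteration 2: components of {Seal,Washer} -> Nut = 4*2 = 8.
Iteration 3: components of {Nut} -> Clip = 8*3 = 24, Gear = 8*1 = 8.
Iteration 4: components of {Clip,Gear} -> Motor = 8*3 = 24.
Iteration 5: components of {Motor} -> Cover = 24*2 = 48.
Iteration 6: no further components; recursion stops.

24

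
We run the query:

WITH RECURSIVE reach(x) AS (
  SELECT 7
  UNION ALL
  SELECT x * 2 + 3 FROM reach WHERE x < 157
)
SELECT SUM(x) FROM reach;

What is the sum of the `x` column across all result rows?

Base: x=7.
Iteration 1: 7 < 157 holds -> x = 7 * 2 + 3 = 17.
Iteration 2: 17 < 157 holds -> x = 17 * 2 + 3 = 37.
Iteration 3: 37 < 157 holds -> x = 37 * 2 + 3 = 77.
Iteration 4: 77 < 157 holds -> x = 77 * 2 + 3 = 157.
Iteration 5: 157 < 157 fails; recursion stops.
SUM(x) = 7 + 17 + 37 + 77 + 157 = 295.

295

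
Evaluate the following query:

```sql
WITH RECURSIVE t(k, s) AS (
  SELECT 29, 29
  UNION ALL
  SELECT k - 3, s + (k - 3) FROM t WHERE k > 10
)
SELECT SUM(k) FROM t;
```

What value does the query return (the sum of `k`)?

Base: k=29, s=29.
Iteration 1: 29 > 10 holds -> k = 29 - 3 = 26, s = 29 + 26 = 55.
Iteration 2: 26 > 10 holds -> k = 26 - 3 = 23, s = 55 + 23 = 78.
Iteration 3: 23 > 10 holds -> k = 23 - 3 = 20, s = 78 + 20 = 98.
Iteration 4: 20 > 10 holds -> k = 20 - 3 = 17, s = 98 + 17 = 115.
Iteration 5: 17 > 10 holds -> k = 17 - 3 = 14, s = 115 + 14 = 129.
Iteration 6: 14 > 10 holds -> k = 14 - 3 = 11, s = 129 + 11 = 140.
Iteration 7: 11 > 10 holds -> k = 11 - 3 = 8, s = 140 + 8 = 148.
Iteration 8: 8 > 10 fails; recursion stops.
SUM(k) = 29 + 26 + 23 + 20 + 17 + 14 + 11 + 8 = 148.

148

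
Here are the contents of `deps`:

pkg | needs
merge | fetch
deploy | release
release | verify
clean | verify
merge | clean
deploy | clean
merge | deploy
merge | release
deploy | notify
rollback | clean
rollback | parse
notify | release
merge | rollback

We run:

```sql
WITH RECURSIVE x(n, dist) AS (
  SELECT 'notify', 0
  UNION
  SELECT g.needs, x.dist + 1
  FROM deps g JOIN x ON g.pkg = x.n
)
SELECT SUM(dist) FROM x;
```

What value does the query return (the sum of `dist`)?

Base: (notify, dist=0).
Iteration 1: edges from {notify} -> (release, dist=1).
Iteration 2: edges from {release} -> (verify, dist=2).
Iteration 3: no outgoing edges from {verify}; recursion stops.
SUM(dist) = 0 + 1 + 2 = 3.

3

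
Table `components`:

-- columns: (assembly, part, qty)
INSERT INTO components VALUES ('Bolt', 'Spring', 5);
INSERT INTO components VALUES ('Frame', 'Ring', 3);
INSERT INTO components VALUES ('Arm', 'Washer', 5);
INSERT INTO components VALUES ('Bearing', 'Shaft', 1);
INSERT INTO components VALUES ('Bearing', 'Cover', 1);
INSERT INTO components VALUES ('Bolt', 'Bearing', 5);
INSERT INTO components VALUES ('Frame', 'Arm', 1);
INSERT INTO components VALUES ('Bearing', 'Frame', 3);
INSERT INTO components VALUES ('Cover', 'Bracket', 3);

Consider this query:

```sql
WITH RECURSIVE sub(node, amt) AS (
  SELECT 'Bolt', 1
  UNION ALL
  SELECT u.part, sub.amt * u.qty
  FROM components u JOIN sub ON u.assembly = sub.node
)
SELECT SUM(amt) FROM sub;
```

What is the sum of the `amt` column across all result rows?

Base: (Bolt, amt=1).
Iteration 1: components of {Bolt} -> Bearing = 1*5 = 5, Spring = 1*5 = 5.
Iteration 2: components of {Bearing,Spring} -> Cover = 5*1 = 5, Frame = 5*3 = 15, Shaft = 5*1 = 5.
Iteration 3: components of {Cover,Frame,Shaft} -> Arm = 15*1 = 15, Bracket = 5*3 = 15, Ring = 15*3 = 45.
Iteration 4: components of {Arm,Bracket,Ring} -> Washer = 15*5 = 75.
Iteration 5: no further components; recursion stops.
SUM(amt) = 1 + 5 + 5 + 5 + 15 + 5 + 15 + 45 + 15 + 75 = 186.

186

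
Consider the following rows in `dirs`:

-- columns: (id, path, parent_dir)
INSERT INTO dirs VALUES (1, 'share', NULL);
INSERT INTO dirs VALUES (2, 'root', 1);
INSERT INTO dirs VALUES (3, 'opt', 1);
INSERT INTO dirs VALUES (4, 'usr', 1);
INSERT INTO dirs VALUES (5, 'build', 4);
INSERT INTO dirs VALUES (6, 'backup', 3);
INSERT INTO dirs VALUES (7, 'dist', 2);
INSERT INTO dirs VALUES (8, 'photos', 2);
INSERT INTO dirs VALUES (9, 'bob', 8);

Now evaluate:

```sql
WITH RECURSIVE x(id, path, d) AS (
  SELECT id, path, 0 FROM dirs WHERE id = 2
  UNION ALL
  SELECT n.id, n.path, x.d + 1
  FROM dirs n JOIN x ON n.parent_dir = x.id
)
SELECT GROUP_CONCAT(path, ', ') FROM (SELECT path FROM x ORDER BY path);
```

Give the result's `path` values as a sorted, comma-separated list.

bob, dist, photos, root

Base: id=2 (root) at d 0.
Iteration 1: rows with parent_dir in {2} -> dist (id 7, d 1), photos (id 8, d 1).
Iteration 2: rows with parent_dir in {7,8} -> bob (id 9, d 2).
Iteration 3: no rows with parent_dir in {9}; recursion stops.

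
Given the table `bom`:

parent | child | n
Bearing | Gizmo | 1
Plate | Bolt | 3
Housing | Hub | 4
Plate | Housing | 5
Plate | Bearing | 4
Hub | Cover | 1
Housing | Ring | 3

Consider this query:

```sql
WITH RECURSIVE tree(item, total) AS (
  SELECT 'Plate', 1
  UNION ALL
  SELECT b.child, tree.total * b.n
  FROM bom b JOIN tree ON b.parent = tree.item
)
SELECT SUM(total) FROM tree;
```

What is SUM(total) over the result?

Base: (Plate, total=1).
Iteration 1: components of {Plate} -> Bearing = 1*4 = 4, Bolt = 1*3 = 3, Housing = 1*5 = 5.
Iteration 2: components of {Bearing,Bolt,Housing} -> Gizmo = 4*1 = 4, Hub = 5*4 = 20, Ring = 5*3 = 15.
Iteration 3: components of {Gizmo,Hub,Ring} -> Cover = 20*1 = 20.
Iteration 4: no further components; recursion stops.
SUM(total) = 1 + 5 + 3 + 4 + 15 + 20 + 4 + 20 = 72.

72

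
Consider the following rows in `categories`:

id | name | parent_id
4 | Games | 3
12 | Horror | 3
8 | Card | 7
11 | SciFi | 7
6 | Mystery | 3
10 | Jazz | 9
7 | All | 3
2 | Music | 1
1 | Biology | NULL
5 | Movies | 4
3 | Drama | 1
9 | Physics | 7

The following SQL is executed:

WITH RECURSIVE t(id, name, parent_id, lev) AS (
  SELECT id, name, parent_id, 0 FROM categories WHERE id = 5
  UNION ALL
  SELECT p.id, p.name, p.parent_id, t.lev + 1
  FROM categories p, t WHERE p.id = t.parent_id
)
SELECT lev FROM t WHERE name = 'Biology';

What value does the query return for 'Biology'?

3

Base: id=5 (Movies), parent_id=4, lev 0.
Iteration 1: join on id=4 -> Games (id 4, parent_id=3, lev 1).
Iteration 2: join on id=3 -> Drama (id 3, parent_id=1, lev 2).
Iteration 3: join on id=1 -> Biology (id 1, parent_id=NULL, lev 3).
Iteration 4: parent_id is NULL; no match; recursion stops.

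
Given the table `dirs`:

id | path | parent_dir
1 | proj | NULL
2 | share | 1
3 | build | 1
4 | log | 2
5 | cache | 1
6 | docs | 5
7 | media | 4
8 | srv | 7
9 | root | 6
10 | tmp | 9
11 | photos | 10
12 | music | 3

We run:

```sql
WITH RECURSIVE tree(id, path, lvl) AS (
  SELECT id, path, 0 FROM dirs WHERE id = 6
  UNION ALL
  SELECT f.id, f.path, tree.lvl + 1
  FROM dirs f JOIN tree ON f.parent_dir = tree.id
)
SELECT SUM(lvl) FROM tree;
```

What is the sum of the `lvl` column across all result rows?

6

Base: id=6 (docs) at lvl 0.
Iteration 1: rows with parent_dir in {6} -> root (id 9, lvl 1).
Iteration 2: rows with parent_dir in {9} -> tmp (id 10, lvl 2).
Iteration 3: rows with parent_dir in {10} -> photos (id 11, lvl 3).
Iteration 4: no rows with parent_dir in {11}; recursion stops.
SUM(lvl) = 0 + 1 + 2 + 3 = 6.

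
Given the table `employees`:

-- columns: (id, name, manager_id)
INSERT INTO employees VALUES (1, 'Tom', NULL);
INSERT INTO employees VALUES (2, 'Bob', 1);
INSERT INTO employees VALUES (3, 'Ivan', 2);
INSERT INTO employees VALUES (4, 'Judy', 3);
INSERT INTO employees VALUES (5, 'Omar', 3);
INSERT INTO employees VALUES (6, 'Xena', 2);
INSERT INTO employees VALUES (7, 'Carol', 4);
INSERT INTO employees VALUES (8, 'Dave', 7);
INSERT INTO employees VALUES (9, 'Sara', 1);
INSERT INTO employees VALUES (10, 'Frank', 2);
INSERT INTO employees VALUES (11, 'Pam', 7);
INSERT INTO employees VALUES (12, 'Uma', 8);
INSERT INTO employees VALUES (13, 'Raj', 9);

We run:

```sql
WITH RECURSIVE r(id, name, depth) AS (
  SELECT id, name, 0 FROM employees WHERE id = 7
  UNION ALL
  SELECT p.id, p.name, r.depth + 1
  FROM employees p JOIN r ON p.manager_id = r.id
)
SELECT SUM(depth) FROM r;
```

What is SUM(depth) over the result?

4

Base: id=7 (Carol) at depth 0.
Iteration 1: rows with manager_id in {7} -> Dave (id 8, depth 1), Pam (id 11, depth 1).
Iteration 2: rows with manager_id in {8,11} -> Uma (id 12, depth 2).
Iteration 3: no rows with manager_id in {12}; recursion stops.
SUM(depth) = 0 + 1 + 1 + 2 = 4.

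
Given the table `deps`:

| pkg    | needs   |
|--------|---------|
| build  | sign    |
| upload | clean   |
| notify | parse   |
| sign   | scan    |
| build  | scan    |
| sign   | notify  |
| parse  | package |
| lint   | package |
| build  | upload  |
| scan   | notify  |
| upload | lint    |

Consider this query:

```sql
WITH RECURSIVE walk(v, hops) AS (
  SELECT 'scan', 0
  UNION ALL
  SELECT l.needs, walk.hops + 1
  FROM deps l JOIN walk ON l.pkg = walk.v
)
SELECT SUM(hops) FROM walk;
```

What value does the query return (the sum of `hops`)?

6

Base: (scan, hops=0).
Iteration 1: edges from {scan} -> (notify, hops=1).
Iteration 2: edges from {notify} -> (parse, hops=2).
Iteration 3: edges from {parse} -> (package, hops=3).
Iteration 4: no outgoing edges from {package}; recursion stops.
SUM(hops) = 0 + 1 + 2 + 3 = 6.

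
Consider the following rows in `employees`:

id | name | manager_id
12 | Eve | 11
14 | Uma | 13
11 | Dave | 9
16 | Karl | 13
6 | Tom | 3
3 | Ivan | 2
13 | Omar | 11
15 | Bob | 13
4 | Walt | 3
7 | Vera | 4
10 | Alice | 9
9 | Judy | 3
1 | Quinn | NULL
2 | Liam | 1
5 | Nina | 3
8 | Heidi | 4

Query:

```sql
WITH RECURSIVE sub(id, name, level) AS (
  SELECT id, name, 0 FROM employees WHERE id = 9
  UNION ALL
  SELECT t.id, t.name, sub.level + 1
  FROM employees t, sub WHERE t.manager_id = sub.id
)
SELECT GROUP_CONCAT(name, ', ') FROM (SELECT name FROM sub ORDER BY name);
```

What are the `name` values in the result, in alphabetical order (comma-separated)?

Alice, Bob, Dave, Eve, Judy, Karl, Omar, Uma

Base: id=9 (Judy) at level 0.
Iteration 1: rows with manager_id in {9} -> Alice (id 10, level 1), Dave (id 11, level 1).
Iteration 2: rows with manager_id in {10,11} -> Eve (id 12, level 2), Omar (id 13, level 2).
Iteration 3: rows with manager_id in {12,13} -> Uma (id 14, level 3), Bob (id 15, level 3), Karl (id 16, level 3).
Iteration 4: no rows with manager_id in {14,15,16}; recursion stops.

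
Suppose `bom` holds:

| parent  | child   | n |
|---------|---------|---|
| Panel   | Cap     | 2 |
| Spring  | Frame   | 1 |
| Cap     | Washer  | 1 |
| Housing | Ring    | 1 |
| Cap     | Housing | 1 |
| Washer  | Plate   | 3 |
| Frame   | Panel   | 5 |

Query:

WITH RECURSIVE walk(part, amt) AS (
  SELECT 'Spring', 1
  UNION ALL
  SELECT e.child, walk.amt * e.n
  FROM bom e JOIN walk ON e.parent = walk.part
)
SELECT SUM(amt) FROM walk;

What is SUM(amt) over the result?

77

Base: (Spring, amt=1).
Iteration 1: components of {Spring} -> Frame = 1*1 = 1.
Iteration 2: components of {Frame} -> Panel = 1*5 = 5.
Iteration 3: components of {Panel} -> Cap = 5*2 = 10.
Iteration 4: components of {Cap} -> Housing = 10*1 = 10, Washer = 10*1 = 10.
Iteration 5: components of {Housing,Washer} -> Plate = 10*3 = 30, Ring = 10*1 = 10.
Iteration 6: no further components; recursion stops.
SUM(amt) = 1 + 1 + 5 + 10 + 10 + 10 + 30 + 10 = 77.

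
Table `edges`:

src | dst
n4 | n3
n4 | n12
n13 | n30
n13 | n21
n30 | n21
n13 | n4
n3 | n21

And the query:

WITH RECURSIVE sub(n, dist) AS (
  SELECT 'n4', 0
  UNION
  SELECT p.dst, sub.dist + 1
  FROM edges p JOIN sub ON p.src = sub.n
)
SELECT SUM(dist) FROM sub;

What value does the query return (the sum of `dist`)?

4

Base: (n4, dist=0).
Iteration 1: edges from {n4} -> (n12, dist=1), (n3, dist=1).
Iteration 2: edges from {n12,n3} -> (n21, dist=2).
Iteration 3: no outgoing edges from {n21}; recursion stops.
SUM(dist) = 0 + 1 + 1 + 2 = 4.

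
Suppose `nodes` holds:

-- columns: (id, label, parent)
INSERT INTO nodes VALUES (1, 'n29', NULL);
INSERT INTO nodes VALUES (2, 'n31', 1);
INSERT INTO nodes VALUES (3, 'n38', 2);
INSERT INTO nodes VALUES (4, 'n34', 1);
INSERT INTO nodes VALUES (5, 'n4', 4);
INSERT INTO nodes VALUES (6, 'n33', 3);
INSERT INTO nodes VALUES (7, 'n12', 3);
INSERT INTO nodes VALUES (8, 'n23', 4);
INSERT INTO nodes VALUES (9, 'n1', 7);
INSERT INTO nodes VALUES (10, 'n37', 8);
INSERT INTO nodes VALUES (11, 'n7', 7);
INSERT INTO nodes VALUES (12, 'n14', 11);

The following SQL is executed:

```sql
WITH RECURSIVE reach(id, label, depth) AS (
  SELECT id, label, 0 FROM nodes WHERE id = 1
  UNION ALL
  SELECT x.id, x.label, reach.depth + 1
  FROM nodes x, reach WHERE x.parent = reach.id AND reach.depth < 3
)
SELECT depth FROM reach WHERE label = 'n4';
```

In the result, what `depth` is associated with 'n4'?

Base: id=1 (n29) at depth 0.
Iteration 1: rows with parent in {1} -> n31 (id 2, depth 1), n34 (id 4, depth 1).
Iteration 2: rows with parent in {2,4} -> n38 (id 3, depth 2), n4 (id 5, depth 2), n23 (id 8, depth 2).
Iteration 3: rows with parent in {3,5,8} -> n33 (id 6, depth 3), n12 (id 7, depth 3), n37 (id 10, depth 3).
Iteration 4: depth < 3 fails for all current rows; recursion stops.

2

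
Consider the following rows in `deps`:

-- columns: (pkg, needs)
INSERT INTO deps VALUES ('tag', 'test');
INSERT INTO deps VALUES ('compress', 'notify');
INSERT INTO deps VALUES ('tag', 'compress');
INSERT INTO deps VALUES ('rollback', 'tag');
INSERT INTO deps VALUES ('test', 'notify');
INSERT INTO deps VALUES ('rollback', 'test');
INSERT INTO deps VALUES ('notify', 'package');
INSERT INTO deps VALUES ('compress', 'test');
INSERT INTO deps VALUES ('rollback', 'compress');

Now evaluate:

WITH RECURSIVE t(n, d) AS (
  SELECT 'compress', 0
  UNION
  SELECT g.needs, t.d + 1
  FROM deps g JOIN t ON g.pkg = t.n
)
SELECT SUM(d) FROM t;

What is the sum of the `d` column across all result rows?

9

Base: (compress, d=0).
Iteration 1: edges from {compress} -> (notify, d=1), (test, d=1).
Iteration 2: edges from {notify,test} -> (notify, d=2), (package, d=2).
Iteration 3: edges from {notify,package} -> (package, d=3).
Iteration 4: no outgoing edges from {package}; recursion stops.
SUM(d) = 0 + 1 + 1 + 2 + 2 + 3 = 9.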